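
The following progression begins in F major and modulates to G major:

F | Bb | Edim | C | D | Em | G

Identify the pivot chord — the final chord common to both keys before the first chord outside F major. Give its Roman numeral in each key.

C — V in F major, IV in G major

Chords diatonic to F major: F, Gm, Am, Bb, C, Dm, Edim.
Reading the progression, the first chord not in that set is D, so the modulation leaves F major there.
The chord immediately before D is C, which is diatonic to both keys: V in F major and IV in G major.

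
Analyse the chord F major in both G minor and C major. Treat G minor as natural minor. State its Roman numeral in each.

The scale of G minor (natural minor) is G A Bb C D Eb F; F is degree 7, and the triad built there (F-A-C) is major, so it is VII.
The scale of C major is C D E F G A B; F is degree 4, and the triad built there (F-A-C) is major, so it is IV.

VII in G minor; IV in C major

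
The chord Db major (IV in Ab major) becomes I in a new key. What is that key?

Db major

The numeral I denotes a major triad on scale degree 1. With Db on degree 1, the tonic of the new key is Db.
Degree 1 carries a major triad in major keys, so the destination is Db major.
Check: the diatonic triads of Db major are Db (I), Ebm (ii), Fm (iii), Gb (IV), Ab (V), Bbm (vi), Cdim (vii°) — Db major is indeed I.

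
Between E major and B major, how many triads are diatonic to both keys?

4

Diatonic triads of E major: E (I), F♯m (ii), G♯m (iii), A (IV), B (V), C♯m (vi), D♯dim (vii°).
Diatonic triads of B major: B (I), C♯m (ii), D♯m (iii), E (IV), F♯ (V), G♯m (vi), A♯dim (vii°).
Matching root and quality in both lists: E, G♯m, B, C♯m.
That gives 4 common triads.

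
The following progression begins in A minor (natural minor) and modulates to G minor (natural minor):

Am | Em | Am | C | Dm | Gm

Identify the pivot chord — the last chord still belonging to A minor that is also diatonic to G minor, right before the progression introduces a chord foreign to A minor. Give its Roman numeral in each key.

Dm — iv in A minor, v in G minor

Chords diatonic to A minor: Am, Bdim, C, Dm, Em, F, G.
Reading the progression, the first chord not in that set is Gm, so the modulation leaves A minor there.
The chord immediately before Gm is Dm, which is diatonic to both keys: iv in A minor and v in G minor.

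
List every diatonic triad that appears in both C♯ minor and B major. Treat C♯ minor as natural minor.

C♯m, E, G♯m, B

Triads in C♯ minor (natural minor): C♯m (i), D♯dim (ii°), E (III), F♯m (iv), G♯m (v), A (VI), B (VII).
Triads in B major: B (I), C♯m (ii), D♯m (iii), E (IV), F♯ (V), G♯m (vi), A♯dim (vii°).
Shared triads with their functions: C♯m (i in C♯ minor, ii in B major); E (III in C♯ minor, IV in B major); G♯m (v in C♯ minor, vi in B major); B (VII in C♯ minor, I in B major).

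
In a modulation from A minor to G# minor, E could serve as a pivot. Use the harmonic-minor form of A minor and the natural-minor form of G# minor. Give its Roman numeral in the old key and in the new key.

V in A minor; VI in G# minor

The scale of A minor (harmonic minor) is A B C D E F G#; E is degree 5, and the triad built there (E-G#-B) is major, so it is V.
The scale of G# minor (natural minor) is G# A# B C# D# E F#; E is degree 6, and the triad built there (E-G#-B) is major, so it is VI.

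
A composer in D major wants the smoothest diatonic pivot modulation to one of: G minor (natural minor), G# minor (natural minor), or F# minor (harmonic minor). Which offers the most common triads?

Triads of D major: D major (I), E minor (ii), F# minor (iii), G major (IV), A major (V), B minor (vi), C# diminished (vii°).
G minor (natural minor) shares 0: none.
G# minor (natural minor) shares 0: none.
F# minor (harmonic minor) shares 3: D, F#m, Bm.
The most common triads (3) are shared with F# minor.

F# minor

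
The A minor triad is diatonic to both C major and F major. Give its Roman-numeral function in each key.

The scale of C major is C D E F G A B; A is degree 6, and the triad built there (A-C-E) is minor, so it is vi.
The scale of F major is F G A Bb C D E; A is degree 3, and the triad built there (A-C-E) is minor, so it is iii.

vi in C major; iii in F major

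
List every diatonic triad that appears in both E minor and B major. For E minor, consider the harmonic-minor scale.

B

Triads in E minor (harmonic minor): E minor (i), F♯ diminished (ii°), G augmented (III+), A minor (iv), B major (V), C major (VI), D♯ diminished (vii°).
Triads in B major: B major (I), C♯ minor (ii), D♯ minor (iii), E major (IV), F♯ major (V), G♯ minor (vi), A♯ diminished (vii°).
Shared triads with their functions: B major (V in E minor, I in B major).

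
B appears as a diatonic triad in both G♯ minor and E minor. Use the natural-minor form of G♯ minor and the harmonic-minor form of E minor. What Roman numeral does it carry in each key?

The scale of G♯ minor (natural minor) is G♯ A♯ B C♯ D♯ E F♯; B is degree 3, and the triad built there (B-D♯-F♯) is major, so it is III.
The scale of E minor (harmonic minor) is E F♯ G A B C D♯; B is degree 5, and the triad built there (B-D♯-F♯) is major, so it is V.

III in G♯ minor; V in E minor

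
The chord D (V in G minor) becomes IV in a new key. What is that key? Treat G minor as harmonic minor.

A major

The numeral IV denotes a major triad on scale degree 4. With D on degree 4, the tonic of the new key is A.
Degree 4 carries a major triad in major keys, so the destination is A major.
Check: the diatonic triads of A major are A (I), Bm (ii), C#m (iii), D (IV), E (V), F#m (vi), G#dim (vii°) — D is indeed IV.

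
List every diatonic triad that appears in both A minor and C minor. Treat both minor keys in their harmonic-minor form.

Triads in A minor (harmonic minor): Am (i), Bdim (ii°), Caug (III+), Dm (iv), E (V), F (VI), G♯dim (vii°).
Triads in C minor (harmonic minor): Cm (i), Ddim (ii°), E♭aug (III+), Fm (iv), G (V), A♭ (VI), Bdim (vii°).
Shared triads with their functions: Bdim (ii° in A minor, vii° in C minor).

Bdim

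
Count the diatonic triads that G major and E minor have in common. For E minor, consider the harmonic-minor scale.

4

Diatonic triads of G major: G (I), Am (ii), Bm (iii), C (IV), D (V), Em (vi), F#dim (vii°).
Diatonic triads of E minor (harmonic minor): Em (i), F#dim (ii°), Gaug (III+), Am (iv), B (V), C (VI), D#dim (vii°).
Matching root and quality in both lists: Am, C, Em, F#dim.
That gives 4 common triads.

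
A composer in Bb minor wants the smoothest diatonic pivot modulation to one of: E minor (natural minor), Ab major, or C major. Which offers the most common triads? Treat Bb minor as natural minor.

Triads of Bb minor (natural minor): Bb minor (i), C diminished (ii°), Db major (III), Eb minor (iv), F minor (v), Gb major (VI), Ab major (VII).
E minor (natural minor) shares 0: none.
Ab major shares 4: Bbm, Db, Fm, Ab.
C major shares 0: none.
The most common triads (4) are shared with Ab major.

Ab major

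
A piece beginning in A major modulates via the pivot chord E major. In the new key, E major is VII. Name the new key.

F# minor

The numeral VII denotes a major triad on scale degree 7. With E on degree 7, the tonic of the new key is F#.
Degree 7 carries a major triad in natural-minor keys, so the destination is F# minor.
Check: the diatonic triads of F# minor (natural minor) are F#m (i), G#dim (ii°), A (III), Bm (iv), C#m (v), D (VI), E (VII) — E major is indeed VII.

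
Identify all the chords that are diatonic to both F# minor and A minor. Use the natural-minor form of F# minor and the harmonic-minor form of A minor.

Triads in F# minor (natural minor): F#m (i), G#dim (ii°), A (III), Bm (iv), C#m (v), D (VI), E (VII).
Triads in A minor (harmonic minor): Am (i), Bdim (ii°), Caug (III+), Dm (iv), E (V), F (VI), G#dim (vii°).
Shared triads with their functions: G#dim (ii° in F# minor, vii° in A minor); E (VII in F# minor, V in A minor).

G#dim, E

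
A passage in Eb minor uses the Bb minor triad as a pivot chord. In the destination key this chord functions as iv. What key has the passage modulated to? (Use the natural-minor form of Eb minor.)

F minor

The numeral iv denotes a minor triad on scale degree 4. With Bb on degree 4, the tonic of the new key is F.
Degree 4 carries a minor triad in minor keys, so the destination is F minor.
Check: the diatonic triads of F minor (natural minor) are Fm (i), Gdim (ii°), Ab (III), Bbm (iv), Cm (v), Db (VI), Eb (VII) — Bb minor is indeed iv.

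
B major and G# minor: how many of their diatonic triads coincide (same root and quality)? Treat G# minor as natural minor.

7

Diatonic triads of B major: B (I), C#m (ii), D#m (iii), E (IV), F# (V), G#m (vi), A#dim (vii°).
Diatonic triads of G# minor (natural minor): G#m (i), A#dim (ii°), B (III), C#m (iv), D#m (v), E (VI), F# (VII).
Matching root and quality in both lists: B, C#m, D#m, E, F#, G#m, A#dim.
That gives 7 common triads.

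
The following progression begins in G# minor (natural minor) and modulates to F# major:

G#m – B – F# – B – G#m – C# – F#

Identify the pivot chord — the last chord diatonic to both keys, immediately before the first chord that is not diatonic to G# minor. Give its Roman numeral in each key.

G#m — i in G# minor, ii in F# major

Chords diatonic to G# minor: G#m, A#dim, B, C#m, D#m, E, F#.
Reading the progression, the first chord not in that set is C#, so the modulation leaves G# minor there.
The chord immediately before C# is G#m, which is diatonic to both keys: i in G# minor and ii in F# major.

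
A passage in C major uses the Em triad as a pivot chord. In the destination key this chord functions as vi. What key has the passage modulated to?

G major

The numeral vi denotes a minor triad on scale degree 6. With E on degree 6, the tonic of the new key is G.
Degree 6 carries a minor triad in major keys, so the destination is G major.
Check: the diatonic triads of G major are G (I), Am (ii), Bm (iii), C (IV), D (V), Em (vi), F♯dim (vii°) — Em is indeed vi.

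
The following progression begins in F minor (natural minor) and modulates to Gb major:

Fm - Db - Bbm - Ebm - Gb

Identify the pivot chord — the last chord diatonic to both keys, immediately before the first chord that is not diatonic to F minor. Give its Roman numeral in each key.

Chords diatonic to F minor: Fm, Gdim, Ab, Bbm, Cm, Db, Eb.
Reading the progression, the first chord not in that set is Ebm, so the modulation leaves F minor there.
The chord immediately before Ebm is Bbm, which is diatonic to both keys: iv in F minor and iii in Gb major.

Bbm — iv in F minor, iii in Gb major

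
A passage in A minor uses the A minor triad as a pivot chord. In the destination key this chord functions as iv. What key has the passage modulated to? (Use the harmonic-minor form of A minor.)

The numeral iv denotes a minor triad on scale degree 4. With A on degree 4, the tonic of the new key is E.
Degree 4 carries a minor triad in minor keys, so the destination is E minor.
Check: the diatonic triads of E minor (natural minor) are Em (i), F#dim (ii°), G (III), Am (iv), Bm (v), C (VI), D (VII) — A minor is indeed iv.

E minor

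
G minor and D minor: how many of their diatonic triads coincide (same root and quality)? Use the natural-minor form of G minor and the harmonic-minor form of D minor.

3

Diatonic triads of G minor (natural minor): Gm (i), Adim (ii°), B♭ (III), Cm (iv), Dm (v), E♭ (VI), F (VII).
Diatonic triads of D minor (harmonic minor): Dm (i), Edim (ii°), Faug (III+), Gm (iv), A (V), B♭ (VI), C♯dim (vii°).
Matching root and quality in both lists: Gm, B♭, Dm.
That gives 3 common triads.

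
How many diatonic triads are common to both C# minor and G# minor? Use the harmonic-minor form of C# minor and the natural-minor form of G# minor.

1

Diatonic triads of C# minor (harmonic minor): C# minor (i), D# diminished (ii°), E augmented (III+), F# minor (iv), G# major (V), A major (VI), B# diminished (vii°).
Diatonic triads of G# minor (natural minor): G# minor (i), A# diminished (ii°), B major (III), C# minor (iv), D# minor (v), E major (VI), F# major (VII).
Matching root and quality in both lists: C# minor.
That gives 1 common triad.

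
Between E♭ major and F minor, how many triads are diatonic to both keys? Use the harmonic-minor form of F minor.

Diatonic triads of E♭ major: E♭ (I), Fm (ii), Gm (iii), A♭ (IV), B♭ (V), Cm (vi), Ddim (vii°).
Diatonic triads of F minor (harmonic minor): Fm (i), Gdim (ii°), A♭aug (III+), B♭m (iv), C (V), D♭ (VI), Edim (vii°).
Matching root and quality in both lists: Fm.
That gives 1 common triad.

1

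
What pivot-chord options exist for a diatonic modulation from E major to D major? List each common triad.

Triads in E major: E (I), F#m (ii), G#m (iii), A (IV), B (V), C#m (vi), D#dim (vii°).
Triads in D major: D (I), Em (ii), F#m (iii), G (IV), A (V), Bm (vi), C#dim (vii°).
Shared triads with their functions: F#m (ii in E major, iii in D major); A (IV in E major, V in D major).

F#m, A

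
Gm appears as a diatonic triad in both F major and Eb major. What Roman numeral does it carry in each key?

The scale of F major is F G A Bb C D E; G is degree 2, and the triad built there (G-Bb-D) is minor, so it is ii.
The scale of Eb major is Eb F G Ab Bb C D; G is degree 3, and the triad built there (G-Bb-D) is minor, so it is iii.

ii in F major; iii in Eb major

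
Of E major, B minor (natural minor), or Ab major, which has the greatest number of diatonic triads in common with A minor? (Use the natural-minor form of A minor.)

B minor

Triads of A minor (natural minor): Am (i), Bdim (ii°), C (III), Dm (iv), Em (v), F (VI), G (VII).
E major shares 0: none.
B minor (natural minor) shares 2: Em, G.
Ab major shares 0: none.
The most common triads (2) are shared with B minor.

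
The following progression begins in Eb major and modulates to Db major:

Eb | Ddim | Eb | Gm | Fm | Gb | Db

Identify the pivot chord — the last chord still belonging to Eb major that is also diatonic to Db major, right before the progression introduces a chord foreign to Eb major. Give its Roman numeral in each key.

Fm — ii in Eb major, iii in Db major

Chords diatonic to Eb major: Eb, Fm, Gm, Ab, Bb, Cm, Ddim.
Reading the progression, the first chord not in that set is Gb, so the modulation leaves Eb major there.
The chord immediately before Gb is Fm, which is diatonic to both keys: ii in Eb major and iii in Db major.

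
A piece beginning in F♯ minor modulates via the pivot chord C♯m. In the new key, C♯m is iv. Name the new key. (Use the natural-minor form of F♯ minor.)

The numeral iv denotes a minor triad on scale degree 4. With C♯ on degree 4, the tonic of the new key is G♯.
Degree 4 carries a minor triad in minor keys, so the destination is G♯ minor.
Check: the diatonic triads of G♯ minor (natural minor) are G♯m (i), A♯dim (ii°), B (III), C♯m (iv), D♯m (v), E (VI), F♯ (VII) — C♯m is indeed iv.

G♯ minor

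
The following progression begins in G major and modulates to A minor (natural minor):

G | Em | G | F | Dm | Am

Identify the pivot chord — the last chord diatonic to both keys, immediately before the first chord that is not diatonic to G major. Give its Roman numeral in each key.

G — I in G major, VII in A minor

Chords diatonic to G major: G, Am, Bm, C, D, Em, F#dim.
Reading the progression, the first chord not in that set is F, so the modulation leaves G major there.
The chord immediately before F is G, which is diatonic to both keys: I in G major and VII in A minor.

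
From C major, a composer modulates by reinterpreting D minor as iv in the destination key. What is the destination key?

A minor

The numeral iv denotes a minor triad on scale degree 4. With D on degree 4, the tonic of the new key is A.
Degree 4 carries a minor triad in minor keys, so the destination is A minor.
Check: the diatonic triads of A minor (natural minor) are Am (i), Bdim (ii°), C (III), Dm (iv), Em (v), F (VI), G (VII) — D minor is indeed iv.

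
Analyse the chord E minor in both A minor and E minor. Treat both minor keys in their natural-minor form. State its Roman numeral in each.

The scale of A minor (natural minor) is A B C D E F G; E is degree 5, and the triad built there (E-G-B) is minor, so it is v.
The scale of E minor (natural minor) is E F# G A B C D; E is degree 1, and the triad built there (E-G-B) is minor, so it is i.

v in A minor; i in E minor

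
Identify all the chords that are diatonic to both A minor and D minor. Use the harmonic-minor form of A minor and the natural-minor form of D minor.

Am, Dm, F

Triads in A minor (harmonic minor): Am (i), Bdim (ii°), Caug (III+), Dm (iv), E (V), F (VI), G#dim (vii°).
Triads in D minor (natural minor): Dm (i), Edim (ii°), F (III), Gm (iv), Am (v), Bb (VI), C (VII).
Shared triads with their functions: Am (i in A minor, v in D minor); Dm (iv in A minor, i in D minor); F (VI in A minor, III in D minor).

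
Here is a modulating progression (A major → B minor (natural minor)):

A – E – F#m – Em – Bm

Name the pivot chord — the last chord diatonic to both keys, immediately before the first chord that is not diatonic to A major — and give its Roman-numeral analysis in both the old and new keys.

F#m — vi in A major, v in B minor

Chords diatonic to A major: A, Bm, C#m, D, E, F#m, G#dim.
Reading the progression, the first chord not in that set is Em, so the modulation leaves A major there.
The chord immediately before Em is F#m, which is diatonic to both keys: vi in A major and v in B minor.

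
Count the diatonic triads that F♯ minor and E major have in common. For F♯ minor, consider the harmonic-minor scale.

Diatonic triads of F♯ minor (harmonic minor): F♯m (i), G♯dim (ii°), Aaug (III+), Bm (iv), C♯ (V), D (VI), E♯dim (vii°).
Diatonic triads of E major: E (I), F♯m (ii), G♯m (iii), A (IV), B (V), C♯m (vi), D♯dim (vii°).
Matching root and quality in both lists: F♯m.
That gives 1 common triad.

1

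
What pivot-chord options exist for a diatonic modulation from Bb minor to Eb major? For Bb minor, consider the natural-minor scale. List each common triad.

Triads in Bb minor (natural minor): Bb minor (i), C diminished (ii°), Db major (III), Eb minor (iv), F minor (v), Gb major (VI), Ab major (VII).
Triads in Eb major: Eb major (I), F minor (ii), G minor (iii), Ab major (IV), Bb major (V), C minor (vi), D diminished (vii°).
Shared triads with their functions: F minor (v in Bb minor, ii in Eb major); Ab major (VII in Bb minor, IV in Eb major).

Fm, Ab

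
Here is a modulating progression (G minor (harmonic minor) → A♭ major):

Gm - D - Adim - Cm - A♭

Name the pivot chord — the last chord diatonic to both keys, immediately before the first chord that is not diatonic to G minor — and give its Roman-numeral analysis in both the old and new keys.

Cm — iv in G minor, iii in A♭ major

Chords diatonic to G minor: Gm, Adim, B♭aug, Cm, D, E♭, F♯dim.
Reading the progression, the first chord not in that set is A♭, so the modulation leaves G minor there.
The chord immediately before A♭ is Cm, which is diatonic to both keys: iv in G minor and iii in A♭ major.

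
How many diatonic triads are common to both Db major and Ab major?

4

Diatonic triads of Db major: Db (I), Ebm (ii), Fm (iii), Gb (IV), Ab (V), Bbm (vi), Cdim (vii°).
Diatonic triads of Ab major: Ab (I), Bbm (ii), Cm (iii), Db (IV), Eb (V), Fm (vi), Gdim (vii°).
Matching root and quality in both lists: Db, Fm, Ab, Bbm.
That gives 4 common triads.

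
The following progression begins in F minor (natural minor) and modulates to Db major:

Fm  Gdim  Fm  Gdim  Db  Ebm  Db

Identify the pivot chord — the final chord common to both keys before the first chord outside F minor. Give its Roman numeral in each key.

Db — VI in F minor, I in Db major

Chords diatonic to F minor: Fm, Gdim, Ab, Bbm, Cm, Db, Eb.
Reading the progression, the first chord not in that set is Ebm, so the modulation leaves F minor there.
The chord immediately before Ebm is Db, which is diatonic to both keys: VI in F minor and I in Db major.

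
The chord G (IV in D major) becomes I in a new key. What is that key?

The numeral I denotes a major triad on scale degree 1. With G on degree 1, the tonic of the new key is G.
Degree 1 carries a major triad in major keys, so the destination is G major.
Check: the diatonic triads of G major are G (I), Am (ii), Bm (iii), C (IV), D (V), Em (vi), F#dim (vii°) — G is indeed I.

G major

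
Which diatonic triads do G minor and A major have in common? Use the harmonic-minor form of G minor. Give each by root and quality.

D

Triads in G minor (harmonic minor): Gm (i), Adim (ii°), B♭aug (III+), Cm (iv), D (V), E♭ (VI), F♯dim (vii°).
Triads in A major: A (I), Bm (ii), C♯m (iii), D (IV), E (V), F♯m (vi), G♯dim (vii°).
Shared triads with their functions: D (V in G minor, IV in A major).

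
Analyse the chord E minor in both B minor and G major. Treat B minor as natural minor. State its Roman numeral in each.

iv in B minor; vi in G major

The scale of B minor (natural minor) is B C♯ D E F♯ G A; E is degree 4, and the triad built there (E-G-B) is minor, so it is iv.
The scale of G major is G A B C D E F♯; E is degree 6, and the triad built there (E-G-B) is minor, so it is vi.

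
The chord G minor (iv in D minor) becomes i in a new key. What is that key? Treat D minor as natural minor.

The numeral i denotes a minor triad on scale degree 1. With G on degree 1, the tonic of the new key is G.
Degree 1 carries a minor triad in minor keys, so the destination is G minor.
Check: the diatonic triads of G minor (natural minor) are Gm (i), Adim (ii°), Bb (III), Cm (iv), Dm (v), Eb (VI), F (VII) — G minor is indeed i.

G minor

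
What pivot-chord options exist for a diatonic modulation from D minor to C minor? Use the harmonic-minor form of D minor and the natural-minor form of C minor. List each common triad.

Gm, Bb

Triads in D minor (harmonic minor): D minor (i), E diminished (ii°), F augmented (III+), G minor (iv), A major (V), Bb major (VI), C# diminished (vii°).
Triads in C minor (natural minor): C minor (i), D diminished (ii°), Eb major (III), F minor (iv), G minor (v), Ab major (VI), Bb major (VII).
Shared triads with their functions: G minor (iv in D minor, v in C minor); Bb major (VI in D minor, VII in C minor).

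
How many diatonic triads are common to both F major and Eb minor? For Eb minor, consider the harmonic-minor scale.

1

Diatonic triads of F major: F (I), Gm (ii), Am (iii), Bb (IV), C (V), Dm (vi), Edim (vii°).
Diatonic triads of Eb minor (harmonic minor): Ebm (i), Fdim (ii°), Gbaug (III+), Abm (iv), Bb (V), Cb (VI), Ddim (vii°).
Matching root and quality in both lists: Bb.
That gives 1 common triad.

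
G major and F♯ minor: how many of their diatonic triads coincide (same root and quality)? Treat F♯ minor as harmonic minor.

2

Diatonic triads of G major: G (I), Am (ii), Bm (iii), C (IV), D (V), Em (vi), F♯dim (vii°).
Diatonic triads of F♯ minor (harmonic minor): F♯m (i), G♯dim (ii°), Aaug (III+), Bm (iv), C♯ (V), D (VI), E♯dim (vii°).
Matching root and quality in both lists: Bm, D.
That gives 2 common triads.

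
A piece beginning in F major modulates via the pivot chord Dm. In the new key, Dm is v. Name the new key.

G minor

The numeral v denotes a minor triad on scale degree 5. With D on degree 5, the tonic of the new key is G.
Degree 5 carries a minor triad in natural-minor keys, so the destination is G minor.
Check: the diatonic triads of G minor (natural minor) are Gm (i), Adim (ii°), Bb (III), Cm (iv), Dm (v), Eb (VI), F (VII) — Dm is indeed v.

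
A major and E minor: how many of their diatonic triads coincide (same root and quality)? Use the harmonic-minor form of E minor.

Diatonic triads of A major: A (I), Bm (ii), C♯m (iii), D (IV), E (V), F♯m (vi), G♯dim (vii°).
Diatonic triads of E minor (harmonic minor): Em (i), F♯dim (ii°), Gaug (III+), Am (iv), B (V), C (VI), D♯dim (vii°).
No triad has the same root and quality in both keys.

0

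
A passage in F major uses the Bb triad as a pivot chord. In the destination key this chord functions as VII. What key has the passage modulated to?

C minor

The numeral VII denotes a major triad on scale degree 7. With Bb on degree 7, the tonic of the new key is C.
Degree 7 carries a major triad in natural-minor keys, so the destination is C minor.
Check: the diatonic triads of C minor (natural minor) are Cm (i), Ddim (ii°), Eb (III), Fm (iv), Gm (v), Ab (VI), Bb (VII) — Bb is indeed VII.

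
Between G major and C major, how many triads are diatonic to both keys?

Diatonic triads of G major: G (I), Am (ii), Bm (iii), C (IV), D (V), Em (vi), F#dim (vii°).
Diatonic triads of C major: C (I), Dm (ii), Em (iii), F (IV), G (V), Am (vi), Bdim (vii°).
Matching root and quality in both lists: G, Am, C, Em.
That gives 4 common triads.

4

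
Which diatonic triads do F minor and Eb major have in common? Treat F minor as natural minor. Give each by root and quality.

Fm, Ab, Cm, Eb

Triads in F minor (natural minor): F minor (i), G diminished (ii°), Ab major (III), Bb minor (iv), C minor (v), Db major (VI), Eb major (VII).
Triads in Eb major: Eb major (I), F minor (ii), G minor (iii), Ab major (IV), Bb major (V), C minor (vi), D diminished (vii°).
Shared triads with their functions: F minor (i in F minor, ii in Eb major); Ab major (III in F minor, IV in Eb major); C minor (v in F minor, vi in Eb major); Eb major (VII in F minor, I in Eb major).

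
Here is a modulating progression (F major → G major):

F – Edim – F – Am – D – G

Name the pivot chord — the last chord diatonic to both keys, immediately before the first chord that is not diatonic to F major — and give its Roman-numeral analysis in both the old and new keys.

Am — iii in F major, ii in G major

Chords diatonic to F major: F, Gm, Am, Bb, C, Dm, Edim.
Reading the progression, the first chord not in that set is D, so the modulation leaves F major there.
The chord immediately before D is Am, which is diatonic to both keys: iii in F major and ii in G major.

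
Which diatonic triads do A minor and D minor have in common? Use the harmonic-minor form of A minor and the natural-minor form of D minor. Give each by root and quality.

Am, Dm, F

Triads in A minor (harmonic minor): A minor (i), B diminished (ii°), C augmented (III+), D minor (iv), E major (V), F major (VI), G# diminished (vii°).
Triads in D minor (natural minor): D minor (i), E diminished (ii°), F major (III), G minor (iv), A minor (v), Bb major (VI), C major (VII).
Shared triads with their functions: A minor (i in A minor, v in D minor); D minor (iv in A minor, i in D minor); F major (VI in A minor, III in D minor).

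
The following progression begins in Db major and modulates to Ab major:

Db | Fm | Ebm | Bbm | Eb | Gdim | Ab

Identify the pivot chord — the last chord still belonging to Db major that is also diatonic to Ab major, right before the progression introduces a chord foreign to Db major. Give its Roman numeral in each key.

Bbm — vi in Db major, ii in Ab major

Chords diatonic to Db major: Db, Ebm, Fm, Gb, Ab, Bbm, Cdim.
Reading the progression, the first chord not in that set is Eb, so the modulation leaves Db major there.
The chord immediately before Eb is Bbm, which is diatonic to both keys: vi in Db major and ii in Ab major.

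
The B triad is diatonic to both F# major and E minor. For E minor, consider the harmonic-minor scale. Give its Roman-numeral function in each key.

The scale of F# major is F# G# A# B C# D# E#; B is degree 4, and the triad built there (B-D#-F#) is major, so it is IV.
The scale of E minor (harmonic minor) is E F# G A B C D#; B is degree 5, and the triad built there (B-D#-F#) is major, so it is V.

IV in F# major; V in E minor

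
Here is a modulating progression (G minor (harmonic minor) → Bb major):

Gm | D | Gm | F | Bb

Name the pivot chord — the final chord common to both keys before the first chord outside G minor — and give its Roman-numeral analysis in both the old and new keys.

Gm — i in G minor, vi in Bb major

Chords diatonic to G minor: Gm, Adim, Bbaug, Cm, D, Eb, F#dim.
Reading the progression, the first chord not in that set is F, so the modulation leaves G minor there.
The chord immediately before F is Gm, which is diatonic to both keys: i in G minor and vi in Bb major.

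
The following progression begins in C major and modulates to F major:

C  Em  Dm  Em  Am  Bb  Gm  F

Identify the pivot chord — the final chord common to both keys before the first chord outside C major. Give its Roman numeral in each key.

Chords diatonic to C major: C, Dm, Em, F, G, Am, Bdim.
Reading the progression, the first chord not in that set is Bb, so the modulation leaves C major there.
The chord immediately before Bb is Am, which is diatonic to both keys: vi in C major and iii in F major.

Am — vi in C major, iii in F major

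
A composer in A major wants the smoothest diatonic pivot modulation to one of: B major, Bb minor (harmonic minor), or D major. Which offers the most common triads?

D major

Triads of A major: A major (I), B minor (ii), C# minor (iii), D major (IV), E major (V), F# minor (vi), G# diminished (vii°).
B major shares 2: C#m, E.
Bb minor (harmonic minor) shares 0: none.
D major shares 4: A, Bm, D, F#m.
The most common triads (4) are shared with D major.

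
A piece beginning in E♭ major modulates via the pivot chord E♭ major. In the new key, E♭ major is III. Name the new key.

C minor

The numeral III denotes a major triad on scale degree 3. With E♭ on degree 3, the tonic of the new key is C.
Degree 3 carries a major triad in natural-minor keys, so the destination is C minor.
Check: the diatonic triads of C minor (natural minor) are Cm (i), Ddim (ii°), E♭ (III), Fm (iv), Gm (v), A♭ (VI), B♭ (VII) — E♭ major is indeed III.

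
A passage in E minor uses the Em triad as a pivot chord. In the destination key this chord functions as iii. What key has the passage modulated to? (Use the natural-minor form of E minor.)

The numeral iii denotes a minor triad on scale degree 3. With E on degree 3, the tonic of the new key is C.
Degree 3 carries a minor triad in major keys, so the destination is C major.
Check: the diatonic triads of C major are C (I), Dm (ii), Em (iii), F (IV), G (V), Am (vi), Bdim (vii°) — Em is indeed iii.

C major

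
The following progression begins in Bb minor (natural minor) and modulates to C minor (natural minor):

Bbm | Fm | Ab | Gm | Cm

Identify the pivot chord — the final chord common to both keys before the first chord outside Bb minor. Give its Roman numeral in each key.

Ab — VII in Bb minor, VI in C minor

Chords diatonic to Bb minor: Bbm, Cdim, Db, Ebm, Fm, Gb, Ab.
Reading the progression, the first chord not in that set is Gm, so the modulation leaves Bb minor there.
The chord immediately before Gm is Ab, which is diatonic to both keys: VII in Bb minor and VI in C minor.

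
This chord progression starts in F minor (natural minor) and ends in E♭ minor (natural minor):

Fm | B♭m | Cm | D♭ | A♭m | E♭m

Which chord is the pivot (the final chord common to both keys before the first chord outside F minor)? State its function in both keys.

D♭ — VI in F minor, VII in E♭ minor

Chords diatonic to F minor: Fm, Gdim, A♭, B♭m, Cm, D♭, E♭.
Reading the progression, the first chord not in that set is A♭m, so the modulation leaves F minor there.
The chord immediately before A♭m is D♭, which is diatonic to both keys: VI in F minor and VII in E♭ minor.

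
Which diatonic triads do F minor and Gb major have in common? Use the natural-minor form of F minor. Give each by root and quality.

Triads in F minor (natural minor): Fm (i), Gdim (ii°), Ab (III), Bbm (iv), Cm (v), Db (VI), Eb (VII).
Triads in Gb major: Gb (I), Abm (ii), Bbm (iii), Cb (IV), Db (V), Ebm (vi), Fdim (vii°).
Shared triads with their functions: Bbm (iv in F minor, iii in Gb major); Db (VI in F minor, V in Gb major).

Bbm, Db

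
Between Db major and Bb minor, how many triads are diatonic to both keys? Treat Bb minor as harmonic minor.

4

Diatonic triads of Db major: Db (I), Ebm (ii), Fm (iii), Gb (IV), Ab (V), Bbm (vi), Cdim (vii°).
Diatonic triads of Bb minor (harmonic minor): Bbm (i), Cdim (ii°), Dbaug (III+), Ebm (iv), F (V), Gb (VI), Adim (vii°).
Matching root and quality in both lists: Ebm, Gb, Bbm, Cdim.
That gives 4 common triads.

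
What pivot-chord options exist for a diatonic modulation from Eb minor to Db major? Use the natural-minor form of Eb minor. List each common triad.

Ebm, Gb, Bbm, Db

Triads in Eb minor (natural minor): Ebm (i), Fdim (ii°), Gb (III), Abm (iv), Bbm (v), Cb (VI), Db (VII).
Triads in Db major: Db (I), Ebm (ii), Fm (iii), Gb (IV), Ab (V), Bbm (vi), Cdim (vii°).
Shared triads with their functions: Ebm (i in Eb minor, ii in Db major); Gb (III in Eb minor, IV in Db major); Bbm (v in Eb minor, vi in Db major); Db (VII in Eb minor, I in Db major).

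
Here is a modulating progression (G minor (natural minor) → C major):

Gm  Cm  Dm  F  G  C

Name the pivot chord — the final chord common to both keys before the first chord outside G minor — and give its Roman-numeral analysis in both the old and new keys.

Chords diatonic to G minor: Gm, Adim, B♭, Cm, Dm, E♭, F.
Reading the progression, the first chord not in that set is G, so the modulation leaves G minor there.
The chord immediately before G is F, which is diatonic to both keys: VII in G minor and IV in C major.

F — VII in G minor, IV in C major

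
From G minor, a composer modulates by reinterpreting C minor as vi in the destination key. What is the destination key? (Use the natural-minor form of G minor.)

Eb major

The numeral vi denotes a minor triad on scale degree 6. With C on degree 6, the tonic of the new key is Eb.
Degree 6 carries a minor triad in major keys, so the destination is Eb major.
Check: the diatonic triads of Eb major are Eb (I), Fm (ii), Gm (iii), Ab (IV), Bb (V), Cm (vi), Ddim (vii°) — C minor is indeed vi.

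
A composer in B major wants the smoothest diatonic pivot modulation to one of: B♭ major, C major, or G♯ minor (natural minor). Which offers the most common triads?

Triads of B major: B major (I), C♯ minor (ii), D♯ minor (iii), E major (IV), F♯ major (V), G♯ minor (vi), A♯ diminished (vii°).
B♭ major shares 0: none.
C major shares 0: none.
G♯ minor (natural minor) shares 7: B, C♯m, D♯m, E, F♯, G♯m, A♯dim.
The most common triads (7) are shared with G♯ minor.

G♯ minor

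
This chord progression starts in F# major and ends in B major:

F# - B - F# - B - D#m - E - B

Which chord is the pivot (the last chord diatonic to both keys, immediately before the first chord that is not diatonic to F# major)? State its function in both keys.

D#m — vi in F# major, iii in B major

Chords diatonic to F# major: F#, G#m, A#m, B, C#, D#m, E#dim.
Reading the progression, the first chord not in that set is E, so the modulation leaves F# major there.
The chord immediately before E is D#m, which is diatonic to both keys: vi in F# major and iii in B major.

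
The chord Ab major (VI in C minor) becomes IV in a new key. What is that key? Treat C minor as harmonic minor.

Eb major

The numeral IV denotes a major triad on scale degree 4. With Ab on degree 4, the tonic of the new key is Eb.
Degree 4 carries a major triad in major keys, so the destination is Eb major.
Check: the diatonic triads of Eb major are Eb (I), Fm (ii), Gm (iii), Ab (IV), Bb (V), Cm (vi), Ddim (vii°) — Ab major is indeed IV.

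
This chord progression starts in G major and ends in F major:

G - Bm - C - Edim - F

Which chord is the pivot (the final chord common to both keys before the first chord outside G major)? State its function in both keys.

C — IV in G major, V in F major

Chords diatonic to G major: G, Am, Bm, C, D, Em, F♯dim.
Reading the progression, the first chord not in that set is Edim, so the modulation leaves G major there.
The chord immediately before Edim is C, which is diatonic to both keys: IV in G major and V in F major.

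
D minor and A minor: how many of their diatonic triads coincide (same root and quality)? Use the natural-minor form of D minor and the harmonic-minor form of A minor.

Diatonic triads of D minor (natural minor): Dm (i), Edim (ii°), F (III), Gm (iv), Am (v), Bb (VI), C (VII).
Diatonic triads of A minor (harmonic minor): Am (i), Bdim (ii°), Caug (III+), Dm (iv), E (V), F (VI), G#dim (vii°).
Matching root and quality in both lists: Dm, F, Am.
That gives 3 common triads.

3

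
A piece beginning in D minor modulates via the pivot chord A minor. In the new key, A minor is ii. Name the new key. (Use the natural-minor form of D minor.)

The numeral ii denotes a minor triad on scale degree 2. With A on degree 2, the tonic of the new key is G.
Degree 2 carries a minor triad in major keys, so the destination is G major.
Check: the diatonic triads of G major are G (I), Am (ii), Bm (iii), C (IV), D (V), Em (vi), F#dim (vii°) — A minor is indeed ii.

G major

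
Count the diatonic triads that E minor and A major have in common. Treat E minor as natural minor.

Diatonic triads of E minor (natural minor): Em (i), F#dim (ii°), G (III), Am (iv), Bm (v), C (VI), D (VII).
Diatonic triads of A major: A (I), Bm (ii), C#m (iii), D (IV), E (V), F#m (vi), G#dim (vii°).
Matching root and quality in both lists: Bm, D.
That gives 2 common triads.

2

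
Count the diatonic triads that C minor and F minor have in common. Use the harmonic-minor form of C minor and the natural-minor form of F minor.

Diatonic triads of C minor (harmonic minor): Cm (i), Ddim (ii°), Ebaug (III+), Fm (iv), G (V), Ab (VI), Bdim (vii°).
Diatonic triads of F minor (natural minor): Fm (i), Gdim (ii°), Ab (III), Bbm (iv), Cm (v), Db (VI), Eb (VII).
Matching root and quality in both lists: Cm, Fm, Ab.
That gives 3 common triads.

3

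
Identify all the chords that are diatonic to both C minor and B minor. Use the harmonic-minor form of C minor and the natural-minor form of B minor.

Triads in C minor (harmonic minor): Cm (i), Ddim (ii°), Ebaug (III+), Fm (iv), G (V), Ab (VI), Bdim (vii°).
Triads in B minor (natural minor): Bm (i), C#dim (ii°), D (III), Em (iv), F#m (v), G (VI), A (VII).
Shared triads with their functions: G (V in C minor, VI in B minor).

G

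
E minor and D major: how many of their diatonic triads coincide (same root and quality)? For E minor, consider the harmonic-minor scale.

Diatonic triads of E minor (harmonic minor): E minor (i), F♯ diminished (ii°), G augmented (III+), A minor (iv), B major (V), C major (VI), D♯ diminished (vii°).
Diatonic triads of D major: D major (I), E minor (ii), F♯ minor (iii), G major (IV), A major (V), B minor (vi), C♯ diminished (vii°).
Matching root and quality in both lists: E minor.
That gives 1 common triad.

1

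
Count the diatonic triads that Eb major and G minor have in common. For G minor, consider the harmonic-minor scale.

3

Diatonic triads of Eb major: Eb major (I), F minor (ii), G minor (iii), Ab major (IV), Bb major (V), C minor (vi), D diminished (vii°).
Diatonic triads of G minor (harmonic minor): G minor (i), A diminished (ii°), Bb augmented (III+), C minor (iv), D major (V), Eb major (VI), F# diminished (vii°).
Matching root and quality in both lists: Eb major, G minor, C minor.
That gives 3 common triads.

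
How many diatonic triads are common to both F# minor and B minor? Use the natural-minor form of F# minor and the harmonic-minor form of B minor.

1

Diatonic triads of F# minor (natural minor): F#m (i), G#dim (ii°), A (III), Bm (iv), C#m (v), D (VI), E (VII).
Diatonic triads of B minor (harmonic minor): Bm (i), C#dim (ii°), Daug (III+), Em (iv), F# (V), G (VI), A#dim (vii°).
Matching root and quality in both lists: Bm.
That gives 1 common triad.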